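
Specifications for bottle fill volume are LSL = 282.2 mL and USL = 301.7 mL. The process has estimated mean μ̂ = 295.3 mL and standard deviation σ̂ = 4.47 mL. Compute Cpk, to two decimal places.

0.48

Cpu = (USL − μ̂) / (3σ̂) = (301.7 − 295.3) / (3 × 4.47) = 0.4773; Cpl = (μ̂ − LSL) / (3σ̂) = (295.3 − 282.2) / (3 × 4.47) = 0.9769; Cpk = min(Cpu, Cpl) = 0.4773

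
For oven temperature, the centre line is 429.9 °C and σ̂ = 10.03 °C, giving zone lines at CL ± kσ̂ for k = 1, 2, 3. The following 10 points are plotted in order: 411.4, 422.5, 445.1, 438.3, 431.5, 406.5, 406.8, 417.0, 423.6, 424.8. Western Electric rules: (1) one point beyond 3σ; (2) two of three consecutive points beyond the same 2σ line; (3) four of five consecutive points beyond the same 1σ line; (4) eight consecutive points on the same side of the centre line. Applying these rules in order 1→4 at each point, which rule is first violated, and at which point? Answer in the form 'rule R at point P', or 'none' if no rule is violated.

rule 2 at point 7

Zone of each point (C = within 1σ̂, B = 1σ̂–2σ̂, A = 2σ̂–3σ̂, * = beyond 3σ̂; sign = side of CL): 1:-B, 2:-C, 3:+B, 4:+C, 5:+C, 6:-A, 7:-A, 8:-B, 9:-C, 10:-C
Rule 2 (two of three consecutive points beyond the same 2σ limit) is satisfied at point 7.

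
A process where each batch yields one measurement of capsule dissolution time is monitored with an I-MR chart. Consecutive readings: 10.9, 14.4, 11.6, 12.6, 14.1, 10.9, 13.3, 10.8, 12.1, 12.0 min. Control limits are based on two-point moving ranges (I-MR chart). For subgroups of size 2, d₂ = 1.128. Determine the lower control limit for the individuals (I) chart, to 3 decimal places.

X̄ = (10.9 + 14.4 + 11.6 + 12.6 + 14.1 + 10.9 + 13.3 + 10.8 + 12.1 + 12.0) / 10 = 12.2700
Moving ranges: 3.5, 2.8, 1.0, 1.5, 3.2, 2.4, 2.5, 1.3, 0.1; M̄R̄ = 18.3000 / 9 = 2.0333
LCL = X̄ − 3·M̄R̄/d₂ = 12.2700 − 3 × 2.0333 / 1.128 = 6.8622

6.862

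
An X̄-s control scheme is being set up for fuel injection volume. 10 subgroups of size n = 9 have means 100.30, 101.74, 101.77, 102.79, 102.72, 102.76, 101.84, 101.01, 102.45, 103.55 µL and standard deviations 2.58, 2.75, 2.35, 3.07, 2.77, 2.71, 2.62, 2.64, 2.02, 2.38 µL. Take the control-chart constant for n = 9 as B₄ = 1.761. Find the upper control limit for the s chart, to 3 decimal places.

s̄ = (2.58 + 2.75 + 2.35 + 3.07 + 2.77 + 2.71 + 2.62 + 2.64 + 2.02 + 2.38) / 10 = 2.5890
UCL_s = B₄·s̄ = 1.761 × 2.5890 = 4.5592

4.559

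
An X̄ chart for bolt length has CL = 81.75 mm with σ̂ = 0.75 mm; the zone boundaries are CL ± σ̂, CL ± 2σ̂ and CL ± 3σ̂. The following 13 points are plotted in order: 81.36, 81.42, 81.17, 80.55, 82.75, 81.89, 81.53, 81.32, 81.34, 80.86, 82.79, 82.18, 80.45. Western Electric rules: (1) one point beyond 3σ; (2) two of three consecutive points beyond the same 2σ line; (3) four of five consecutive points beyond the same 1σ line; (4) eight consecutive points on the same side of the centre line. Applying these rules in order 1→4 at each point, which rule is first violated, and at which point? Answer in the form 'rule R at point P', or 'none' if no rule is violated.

Zone of each point (C = within 1σ̂, B = 1σ̂–2σ̂, A = 2σ̂–3σ̂, * = beyond 3σ̂; sign = side of CL): 1:-C, 2:-C, 3:-C, 4:-B, 5:+B, 6:+C, 7:-C, 8:-C, 9:-C, 10:-B, 11:+B, 12:+C, 13:-B
No rule fires across all 13 points.

none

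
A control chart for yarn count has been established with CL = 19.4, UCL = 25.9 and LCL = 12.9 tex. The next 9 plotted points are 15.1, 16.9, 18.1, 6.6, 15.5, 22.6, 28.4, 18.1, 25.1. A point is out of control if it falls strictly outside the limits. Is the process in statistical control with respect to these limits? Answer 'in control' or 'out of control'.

out of control

Compare each point to [12.9, 25.9]: sample 4 = 6.6 < LCL; sample 7 = 28.4 > UCL.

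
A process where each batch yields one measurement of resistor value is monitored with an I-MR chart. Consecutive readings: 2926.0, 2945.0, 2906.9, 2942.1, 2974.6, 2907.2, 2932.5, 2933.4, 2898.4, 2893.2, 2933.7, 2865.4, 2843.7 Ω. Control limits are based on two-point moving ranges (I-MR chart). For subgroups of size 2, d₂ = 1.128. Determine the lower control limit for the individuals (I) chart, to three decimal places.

2829.309

X̄ = (2926.0 + 2945.0 + 2906.9 + 2942.1 + 2974.6 + 2907.2 + 2932.5 + 2933.4 + 2898.4 + 2893.2 + 2933.7 + 2865.4 + 2843.7) / 13 = 2915.5462
Moving ranges: 19.0, 38.1, 35.2, 32.5, 67.4, 25.3, 0.9, 35.0, 5.2, 40.5, 68.3, 21.7; M̄R̄ = 389.1000 / 12 = 32.4250
LCL = X̄ − 3·M̄R̄/d₂ = 2915.5462 − 3 × 32.4250 / 1.128 = 2829.3095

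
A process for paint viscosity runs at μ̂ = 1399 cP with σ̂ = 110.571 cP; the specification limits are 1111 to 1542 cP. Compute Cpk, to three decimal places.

Cpu = (USL − μ̂) / (3σ̂) = (1542 − 1399) / (3 × 110.571) = 0.4311; Cpl = (μ̂ − LSL) / (3σ̂) = (1399 − 1111) / (3 × 110.571) = 0.8682; Cpk = min(Cpu, Cpl) = 0.4311

0.431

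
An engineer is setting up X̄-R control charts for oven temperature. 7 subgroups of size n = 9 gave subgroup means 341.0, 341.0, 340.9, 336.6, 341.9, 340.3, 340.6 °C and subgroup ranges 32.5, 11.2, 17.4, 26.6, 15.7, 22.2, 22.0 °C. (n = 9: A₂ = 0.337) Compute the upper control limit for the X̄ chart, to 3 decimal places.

X̄̄ = (341.0 + 341.0 + 340.9 + 336.6 + 341.9 + 340.3 + 340.6) / 7 = 2382.3000 / 7 = 340.3286
R̄ = (32.5 + 11.2 + 17.4 + 26.6 + 15.7 + 22.2 + 22.0) / 7 = 147.6000 / 7 = 21.0857
UCL = X̄̄ + A₂·R̄ = 340.3286 + 0.337 × 21.0857 = 347.4345

347.434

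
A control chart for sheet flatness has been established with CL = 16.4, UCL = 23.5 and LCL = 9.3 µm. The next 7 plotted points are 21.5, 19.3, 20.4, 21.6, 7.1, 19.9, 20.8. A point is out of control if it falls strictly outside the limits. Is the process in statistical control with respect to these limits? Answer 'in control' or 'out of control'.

Compare each point to [9.3, 23.5]: sample 5 = 7.1 < LCL.

out of control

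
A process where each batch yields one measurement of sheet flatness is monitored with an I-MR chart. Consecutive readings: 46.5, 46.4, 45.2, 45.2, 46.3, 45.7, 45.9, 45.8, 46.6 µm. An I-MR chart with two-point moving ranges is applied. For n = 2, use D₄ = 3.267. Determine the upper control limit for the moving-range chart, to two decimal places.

1.67

Moving ranges: 0.1, 1.2, 0.0, 1.1, 0.6, 0.2, 0.1, 0.8; M̄R̄ = 4.1000 / 8 = 0.5125
UCL_MR = D₄·M̄R̄ = 3.267 × 0.5125 = 1.6743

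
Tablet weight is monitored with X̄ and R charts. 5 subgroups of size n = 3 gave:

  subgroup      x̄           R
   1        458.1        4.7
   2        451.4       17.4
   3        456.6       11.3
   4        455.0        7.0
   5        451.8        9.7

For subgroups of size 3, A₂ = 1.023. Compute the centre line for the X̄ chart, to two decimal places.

454.58

X̄̄ = (458.1 + 451.4 + 456.6 + 455.0 + 451.8) / 5 = 2272.9000 / 5 = 454.5800
CL = X̄̄ = 454.5800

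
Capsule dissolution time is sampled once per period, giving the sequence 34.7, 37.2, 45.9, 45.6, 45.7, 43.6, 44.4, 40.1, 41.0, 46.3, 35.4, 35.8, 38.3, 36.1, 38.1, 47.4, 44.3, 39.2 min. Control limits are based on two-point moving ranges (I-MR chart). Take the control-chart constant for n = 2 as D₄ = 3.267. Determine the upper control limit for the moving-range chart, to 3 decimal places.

11.627

Moving ranges: 2.5, 8.7, 0.3, 0.1, 2.1, 0.8, 4.3, 0.9, 5.3, 10.9, 0.4, 2.5, 2.2, 2.0, 9.3, 3.1, 5.1; M̄R̄ = 60.5000 / 17 = 3.5588
UCL_MR = D₄·M̄R̄ = 3.267 × 3.5588 = 11.6267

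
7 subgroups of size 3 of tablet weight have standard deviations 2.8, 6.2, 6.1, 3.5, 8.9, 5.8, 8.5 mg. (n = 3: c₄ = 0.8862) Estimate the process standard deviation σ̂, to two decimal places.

6.74

s̄ = (2.8 + 6.2 + 6.1 + 3.5 + 8.9 + 5.8 + 8.5) / 7 = 5.9714
σ̂ = s̄ / c₄ = 5.9714 / 0.8862 = 6.7382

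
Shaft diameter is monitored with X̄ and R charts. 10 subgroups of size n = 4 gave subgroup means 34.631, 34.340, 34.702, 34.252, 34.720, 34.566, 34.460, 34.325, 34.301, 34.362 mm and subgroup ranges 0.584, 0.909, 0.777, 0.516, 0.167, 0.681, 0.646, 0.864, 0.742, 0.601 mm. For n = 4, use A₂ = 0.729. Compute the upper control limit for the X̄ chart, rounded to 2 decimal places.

34.94

X̄̄ = (34.631 + 34.340 + 34.702 + 34.252 + 34.720 + 34.566 + 34.460 + 34.325 + 34.301 + 34.362) / 10 = 344.6590 / 10 = 34.4659
R̄ = (0.584 + 0.909 + 0.777 + 0.516 + 0.167 + 0.681 + 0.646 + 0.864 + 0.742 + 0.601) / 10 = 6.4870 / 10 = 0.6487
UCL = X̄̄ + A₂·R̄ = 34.4659 + 0.729 × 0.6487 = 34.9388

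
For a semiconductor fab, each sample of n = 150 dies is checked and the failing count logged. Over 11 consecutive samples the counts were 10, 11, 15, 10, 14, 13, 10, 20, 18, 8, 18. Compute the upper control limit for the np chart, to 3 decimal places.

23.831

p̄ = Σdᵢ / (k·n) = 147 / (11 × 150) = 0.08909
UCL = np̄ + 3·√(np̄(1−p̄)) = 13.3636 + 3 × √(13.3636×0.91091) = 13.3636 + 3 × 3.4890 = 23.8306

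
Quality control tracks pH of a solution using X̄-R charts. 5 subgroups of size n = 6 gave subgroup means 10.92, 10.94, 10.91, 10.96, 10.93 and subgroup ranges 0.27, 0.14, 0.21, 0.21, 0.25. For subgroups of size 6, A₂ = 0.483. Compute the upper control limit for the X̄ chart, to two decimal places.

11.04

X̄̄ = (10.92 + 10.94 + 10.91 + 10.96 + 10.93) / 5 = 54.6600 / 5 = 10.9320
R̄ = (0.27 + 0.14 + 0.21 + 0.21 + 0.25) / 5 = 1.0800 / 5 = 0.2160
UCL = X̄̄ + A₂·R̄ = 10.9320 + 0.483 × 0.2160 = 11.0363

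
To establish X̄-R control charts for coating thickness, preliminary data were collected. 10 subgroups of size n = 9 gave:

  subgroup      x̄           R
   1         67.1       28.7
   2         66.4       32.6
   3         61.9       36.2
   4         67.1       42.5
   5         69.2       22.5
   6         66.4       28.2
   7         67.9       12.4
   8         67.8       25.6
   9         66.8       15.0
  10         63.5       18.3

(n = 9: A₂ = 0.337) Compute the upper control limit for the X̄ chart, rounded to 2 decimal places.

75.24

X̄̄ = (67.1 + 66.4 + 61.9 + 67.1 + 69.2 + 66.4 + 67.9 + 67.8 + 66.8 + 63.5) / 10 = 664.1000 / 10 = 66.4100
R̄ = (28.7 + 32.6 + 36.2 + 42.5 + 22.5 + 28.2 + 12.4 + 25.6 + 15.0 + 18.3) / 10 = 262.0000 / 10 = 26.2000
UCL = X̄̄ + A₂·R̄ = 66.4100 + 0.337 × 26.2000 = 75.2394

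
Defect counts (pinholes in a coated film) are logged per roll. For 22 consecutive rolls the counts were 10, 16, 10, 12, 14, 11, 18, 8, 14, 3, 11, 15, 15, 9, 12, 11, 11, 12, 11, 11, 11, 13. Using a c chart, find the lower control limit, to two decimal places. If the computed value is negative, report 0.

1.45

c̄ = (10 + 16 + 10 + 12 + 14 + 11 + 18 + 8 + 14 + 3 + 11 + 15 + 15 + 9 + 12 + 11 + 11 + 12 + 11 + 11 + 11 + 13) / 22 = 258 / 22 = 11.7273
LCL = c̄ − 3√c̄ = 11.7273 − 3 × 3.4245 = 1.4537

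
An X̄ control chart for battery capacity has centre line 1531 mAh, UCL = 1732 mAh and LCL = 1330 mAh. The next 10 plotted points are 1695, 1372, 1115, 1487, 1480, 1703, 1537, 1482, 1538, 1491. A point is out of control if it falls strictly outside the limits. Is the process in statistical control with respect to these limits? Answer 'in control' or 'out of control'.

Compare each point to [1330, 1732]: sample 3 = 1115 < LCL.

out of control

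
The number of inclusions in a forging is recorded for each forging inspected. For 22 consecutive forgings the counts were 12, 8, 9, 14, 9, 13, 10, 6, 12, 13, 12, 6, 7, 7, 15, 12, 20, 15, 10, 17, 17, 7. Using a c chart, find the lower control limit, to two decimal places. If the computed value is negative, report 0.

1.28

c̄ = (12 + 8 + 9 + 14 + 9 + 13 + 10 + 6 + 12 + 13 + 12 + 6 + 7 + 7 + 15 + 12 + 20 + 15 + 10 + 17 + 17 + 7) / 22 = 251 / 22 = 11.4091
LCL = c̄ − 3√c̄ = 11.4091 − 3 × 3.3777 = 1.2759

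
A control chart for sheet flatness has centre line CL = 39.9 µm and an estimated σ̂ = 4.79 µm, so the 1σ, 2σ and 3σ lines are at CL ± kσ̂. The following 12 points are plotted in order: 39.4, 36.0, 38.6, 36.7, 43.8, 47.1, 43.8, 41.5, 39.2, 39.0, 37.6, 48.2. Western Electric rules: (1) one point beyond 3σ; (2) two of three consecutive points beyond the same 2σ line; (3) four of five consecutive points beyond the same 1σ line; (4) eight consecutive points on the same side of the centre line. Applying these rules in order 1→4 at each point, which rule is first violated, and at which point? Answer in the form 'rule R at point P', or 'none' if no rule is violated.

Zone of each point (C = within 1σ̂, B = 1σ̂–2σ̂, A = 2σ̂–3σ̂, * = beyond 3σ̂; sign = side of CL): 1:-C, 2:-C, 3:-C, 4:-C, 5:+C, 6:+B, 7:+C, 8:+C, 9:-C, 10:-C, 11:-C, 12:+B
No rule fires across all 12 points.

none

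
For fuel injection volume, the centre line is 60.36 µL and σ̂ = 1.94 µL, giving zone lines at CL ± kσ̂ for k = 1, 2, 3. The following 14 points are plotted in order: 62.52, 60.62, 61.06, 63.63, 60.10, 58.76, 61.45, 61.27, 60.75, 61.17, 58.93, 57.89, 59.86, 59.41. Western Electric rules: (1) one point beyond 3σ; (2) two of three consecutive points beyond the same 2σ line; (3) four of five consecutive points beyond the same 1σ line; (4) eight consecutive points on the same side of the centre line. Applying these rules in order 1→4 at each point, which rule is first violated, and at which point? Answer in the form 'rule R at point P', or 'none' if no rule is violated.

Zone of each point (C = within 1σ̂, B = 1σ̂–2σ̂, A = 2σ̂–3σ̂, * = beyond 3σ̂; sign = side of CL): 1:+B, 2:+C, 3:+C, 4:+B, 5:-C, 6:-C, 7:+C, 8:+C, 9:+C, 10:+C, 11:-C, 12:-B, 13:-C, 14:-C
No rule fires across all 14 points.

none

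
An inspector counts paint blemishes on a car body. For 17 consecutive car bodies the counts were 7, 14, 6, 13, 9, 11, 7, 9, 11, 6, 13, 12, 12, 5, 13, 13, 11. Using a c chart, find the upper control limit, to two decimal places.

c̄ = (7 + 14 + 6 + 13 + 9 + 11 + 7 + 9 + 11 + 6 + 13 + 12 + 12 + 5 + 13 + 13 + 11) / 17 = 172 / 17 = 10.1176
UCL = c̄ + 3√c̄ = 10.1176 + 3 × √10.1176 = 10.1176 + 3 × 3.1808 = 19.6601

19.66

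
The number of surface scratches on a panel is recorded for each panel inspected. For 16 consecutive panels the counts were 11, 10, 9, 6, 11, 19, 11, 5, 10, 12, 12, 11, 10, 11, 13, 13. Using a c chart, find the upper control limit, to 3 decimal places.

c̄ = (11 + 10 + 9 + 6 + 11 + 19 + 11 + 5 + 10 + 12 + 12 + 11 + 10 + 11 + 13 + 13) / 16 = 174 / 16 = 10.8750
UCL = c̄ + 3√c̄ = 10.8750 + 3 × √10.8750 = 10.8750 + 3 × 3.2977 = 20.7682

20.768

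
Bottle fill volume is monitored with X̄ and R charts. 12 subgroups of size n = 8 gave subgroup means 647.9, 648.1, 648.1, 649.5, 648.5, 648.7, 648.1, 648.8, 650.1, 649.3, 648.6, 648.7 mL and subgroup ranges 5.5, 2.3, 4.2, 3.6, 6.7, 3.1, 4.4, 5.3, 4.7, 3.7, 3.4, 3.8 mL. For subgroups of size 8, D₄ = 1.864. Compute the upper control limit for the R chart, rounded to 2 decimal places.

R̄ = (5.5 + 2.3 + 4.2 + 3.6 + 6.7 + 3.1 + 4.4 + 5.3 + 4.7 + 3.7 + 3.4 + 3.8) / 12 = 50.7000 / 12 = 4.2250
UCL_R = D₄·R̄ = 1.864 × 4.2250 = 7.8754

7.88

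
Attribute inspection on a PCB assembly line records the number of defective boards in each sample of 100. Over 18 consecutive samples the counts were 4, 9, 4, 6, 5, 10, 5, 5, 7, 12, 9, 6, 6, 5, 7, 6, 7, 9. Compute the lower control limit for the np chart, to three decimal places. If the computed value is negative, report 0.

p̄ = Σdᵢ / (k·n) = 122 / (18 × 100) = 0.06778
LCL = np̄ − 3·√(np̄(1−p̄)) = 6.7778 − 3 × 2.5136 = -0.7631 → 0 (negative, so LCL = 0)

0.000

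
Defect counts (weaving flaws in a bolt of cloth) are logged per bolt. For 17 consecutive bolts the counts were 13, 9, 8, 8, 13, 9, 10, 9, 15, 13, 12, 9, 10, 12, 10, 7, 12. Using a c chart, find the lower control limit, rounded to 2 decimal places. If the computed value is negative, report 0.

0.79

c̄ = (13 + 9 + 8 + 8 + 13 + 9 + 10 + 9 + 15 + 13 + 12 + 9 + 10 + 12 + 10 + 7 + 12) / 17 = 179 / 17 = 10.5294
LCL = c̄ − 3√c̄ = 10.5294 − 3 × 3.2449 = 0.7947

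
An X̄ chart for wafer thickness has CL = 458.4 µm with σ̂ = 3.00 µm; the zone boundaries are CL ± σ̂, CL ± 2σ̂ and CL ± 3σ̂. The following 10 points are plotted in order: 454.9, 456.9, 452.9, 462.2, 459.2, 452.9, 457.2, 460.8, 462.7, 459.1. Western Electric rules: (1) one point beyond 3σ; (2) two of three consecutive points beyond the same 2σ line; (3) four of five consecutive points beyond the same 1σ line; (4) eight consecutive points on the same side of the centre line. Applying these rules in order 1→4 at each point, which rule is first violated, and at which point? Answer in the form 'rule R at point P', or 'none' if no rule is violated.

Zone of each point (C = within 1σ̂, B = 1σ̂–2σ̂, A = 2σ̂–3σ̂, * = beyond 3σ̂; sign = side of CL): 1:-B, 2:-C, 3:-B, 4:+B, 5:+C, 6:-B, 7:-C, 8:+C, 9:+B, 10:+C
No rule fires across all 10 points.

none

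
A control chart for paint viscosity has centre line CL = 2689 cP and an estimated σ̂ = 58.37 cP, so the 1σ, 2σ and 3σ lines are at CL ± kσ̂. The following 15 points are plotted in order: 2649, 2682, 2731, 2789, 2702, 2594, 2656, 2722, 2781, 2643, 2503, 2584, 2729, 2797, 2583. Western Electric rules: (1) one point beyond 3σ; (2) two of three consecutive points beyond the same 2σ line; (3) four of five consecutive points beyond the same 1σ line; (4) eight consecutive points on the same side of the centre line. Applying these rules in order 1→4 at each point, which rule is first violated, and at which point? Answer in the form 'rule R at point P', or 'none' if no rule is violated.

Zone of each point (C = within 1σ̂, B = 1σ̂–2σ̂, A = 2σ̂–3σ̂, * = beyond 3σ̂; sign = side of CL): 1:-C, 2:-C, 3:+C, 4:+B, 5:+C, 6:-B, 7:-C, 8:+C, 9:+B, 10:-C, 11:-*, 12:-B, 13:+C, 14:+B, 15:-B
Rule 1 (one point beyond the 3σ limits) is satisfied at point 11.

rule 1 at point 11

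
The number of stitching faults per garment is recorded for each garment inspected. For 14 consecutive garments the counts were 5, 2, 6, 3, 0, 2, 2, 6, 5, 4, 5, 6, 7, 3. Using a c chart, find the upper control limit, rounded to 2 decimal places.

c̄ = (5 + 2 + 6 + 3 + 0 + 2 + 2 + 6 + 5 + 4 + 5 + 6 + 7 + 3) / 14 = 56 / 14 = 4.0000
UCL = c̄ + 3√c̄ = 4.0000 + 3 × √4.0000 = 4.0000 + 3 × 2.0000 = 10.0000

10.00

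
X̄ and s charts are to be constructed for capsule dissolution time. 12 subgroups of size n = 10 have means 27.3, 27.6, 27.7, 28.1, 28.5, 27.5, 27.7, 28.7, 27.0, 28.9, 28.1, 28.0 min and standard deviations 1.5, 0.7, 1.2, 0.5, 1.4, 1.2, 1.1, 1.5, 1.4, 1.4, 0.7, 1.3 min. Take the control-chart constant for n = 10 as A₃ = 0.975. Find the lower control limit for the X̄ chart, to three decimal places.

26.796

X̄̄ = (27.3 + 27.6 + 27.7 + 28.1 + 28.5 + 27.5 + 27.7 + 28.7 + 27.0 + 28.9 + 28.1 + 28.0) / 12 = 27.9250
s̄ = (1.5 + 0.7 + 1.2 + 0.5 + 1.4 + 1.2 + 1.1 + 1.5 + 1.4 + 1.4 + 0.7 + 1.3) / 12 = 1.1583
LCL = X̄̄ − A₃·s̄ = 27.9250 − 0.975 × 1.1583 = 26.7956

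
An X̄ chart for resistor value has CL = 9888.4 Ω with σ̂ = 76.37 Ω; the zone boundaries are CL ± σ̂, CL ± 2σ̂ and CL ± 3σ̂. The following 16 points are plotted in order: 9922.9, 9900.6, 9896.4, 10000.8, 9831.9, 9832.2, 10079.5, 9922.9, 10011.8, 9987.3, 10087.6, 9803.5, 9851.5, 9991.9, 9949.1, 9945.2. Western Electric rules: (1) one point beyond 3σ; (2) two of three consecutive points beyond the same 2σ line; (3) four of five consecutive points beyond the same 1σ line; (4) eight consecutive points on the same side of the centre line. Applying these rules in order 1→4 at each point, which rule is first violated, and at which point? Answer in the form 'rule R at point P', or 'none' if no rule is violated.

Zone of each point (C = within 1σ̂, B = 1σ̂–2σ̂, A = 2σ̂–3σ̂, * = beyond 3σ̂; sign = side of CL): 1:+C, 2:+C, 3:+C, 4:+B, 5:-C, 6:-C, 7:+A, 8:+C, 9:+B, 10:+B, 11:+A, 12:-B, 13:-C, 14:+B, 15:+C, 16:+C
Rule 3 (four of five consecutive points beyond the same 1σ limit) is satisfied at point 11.

rule 3 at point 11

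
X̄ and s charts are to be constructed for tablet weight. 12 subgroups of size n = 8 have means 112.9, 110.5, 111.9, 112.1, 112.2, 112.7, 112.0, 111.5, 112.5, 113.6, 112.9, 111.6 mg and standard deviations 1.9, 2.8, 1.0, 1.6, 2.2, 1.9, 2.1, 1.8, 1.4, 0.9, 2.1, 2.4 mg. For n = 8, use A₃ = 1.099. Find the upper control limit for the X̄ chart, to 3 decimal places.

114.224

X̄̄ = (112.9 + 110.5 + 111.9 + 112.1 + 112.2 + 112.7 + 112.0 + 111.5 + 112.5 + 113.6 + 112.9 + 111.6) / 12 = 112.2000
s̄ = (1.9 + 2.8 + 1.0 + 1.6 + 2.2 + 1.9 + 2.1 + 1.8 + 1.4 + 0.9 + 2.1 + 2.4) / 12 = 1.8417
UCL = X̄̄ + A₃·s̄ = 112.2000 + 1.099 × 1.8417 = 114.2240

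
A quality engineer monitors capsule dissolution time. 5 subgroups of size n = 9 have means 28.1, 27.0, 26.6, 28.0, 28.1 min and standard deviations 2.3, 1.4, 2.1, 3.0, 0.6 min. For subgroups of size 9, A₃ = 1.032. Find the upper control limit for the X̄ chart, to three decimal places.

29.500

X̄̄ = (28.1 + 27.0 + 26.6 + 28.0 + 28.1) / 5 = 27.5600
s̄ = (2.3 + 1.4 + 2.1 + 3.0 + 0.6) / 5 = 1.8800
UCL = X̄̄ + A₃·s̄ = 27.5600 + 1.032 × 1.8800 = 29.5002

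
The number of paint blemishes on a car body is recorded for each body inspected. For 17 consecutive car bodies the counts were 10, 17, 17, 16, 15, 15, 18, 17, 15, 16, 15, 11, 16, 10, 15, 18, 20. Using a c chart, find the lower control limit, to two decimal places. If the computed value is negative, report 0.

c̄ = (10 + 17 + 17 + 16 + 15 + 15 + 18 + 17 + 15 + 16 + 15 + 11 + 16 + 10 + 15 + 18 + 20) / 17 = 261 / 17 = 15.3529
LCL = c̄ − 3√c̄ = 15.3529 − 3 × 3.9183 = 3.5981

3.60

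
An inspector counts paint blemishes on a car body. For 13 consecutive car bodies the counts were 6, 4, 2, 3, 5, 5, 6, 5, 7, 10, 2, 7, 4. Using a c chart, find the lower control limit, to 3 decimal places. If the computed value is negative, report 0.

0.000

c̄ = (6 + 4 + 2 + 3 + 5 + 5 + 6 + 5 + 7 + 10 + 2 + 7 + 4) / 13 = 66 / 13 = 5.0769
LCL = c̄ − 3√c̄ = 5.0769 − 3 × 2.2532 = -1.6827 → 0 (cannot be negative)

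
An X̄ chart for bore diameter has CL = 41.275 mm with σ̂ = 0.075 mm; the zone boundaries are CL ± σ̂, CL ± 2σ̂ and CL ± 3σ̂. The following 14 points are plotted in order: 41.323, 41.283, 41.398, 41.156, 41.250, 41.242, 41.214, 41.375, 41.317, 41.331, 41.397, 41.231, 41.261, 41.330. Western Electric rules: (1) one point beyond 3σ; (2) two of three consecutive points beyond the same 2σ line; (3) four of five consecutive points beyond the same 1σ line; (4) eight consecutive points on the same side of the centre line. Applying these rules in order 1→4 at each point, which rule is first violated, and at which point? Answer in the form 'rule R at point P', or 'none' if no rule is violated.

none

Zone of each point (C = within 1σ̂, B = 1σ̂–2σ̂, A = 2σ̂–3σ̂, * = beyond 3σ̂; sign = side of CL): 1:+C, 2:+C, 3:+B, 4:-B, 5:-C, 6:-C, 7:-C, 8:+B, 9:+C, 10:+C, 11:+B, 12:-C, 13:-C, 14:+C
No rule fires across all 14 points.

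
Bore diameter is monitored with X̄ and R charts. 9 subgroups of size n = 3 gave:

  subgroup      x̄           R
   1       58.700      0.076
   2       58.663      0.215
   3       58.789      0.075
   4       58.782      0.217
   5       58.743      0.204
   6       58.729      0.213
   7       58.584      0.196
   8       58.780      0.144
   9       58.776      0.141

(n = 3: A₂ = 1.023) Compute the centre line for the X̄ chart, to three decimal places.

58.727

X̄̄ = (58.700 + 58.663 + 58.789 + 58.782 + 58.743 + 58.729 + 58.584 + 58.780 + 58.776) / 9 = 528.5460 / 9 = 58.7273
CL = X̄̄ = 58.7273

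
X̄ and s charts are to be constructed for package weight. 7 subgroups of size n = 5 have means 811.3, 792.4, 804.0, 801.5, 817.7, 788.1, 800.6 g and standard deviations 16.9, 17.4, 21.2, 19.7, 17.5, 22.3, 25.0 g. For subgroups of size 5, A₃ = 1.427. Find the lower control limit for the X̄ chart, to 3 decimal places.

773.689

X̄̄ = (811.3 + 792.4 + 804.0 + 801.5 + 817.7 + 788.1 + 800.6) / 7 = 802.2286
s̄ = (16.9 + 17.4 + 21.2 + 19.7 + 17.5 + 22.3 + 25.0) / 7 = 20.0000
LCL = X̄̄ − A₃·s̄ = 802.2286 − 1.427 × 20.0000 = 773.6886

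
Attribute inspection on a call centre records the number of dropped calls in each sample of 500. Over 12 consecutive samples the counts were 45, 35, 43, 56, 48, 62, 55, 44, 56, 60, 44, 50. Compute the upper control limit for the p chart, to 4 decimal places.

p̄ = Σdᵢ / (k·n) = 598 / (12 × 500) = 0.09967
UCL = p̄ + 3·√(p̄(1−p̄)/n) = 0.09967 + 3 × √(0.09967×0.90033/500) = 0.09967 + 3 × 0.01340 = 0.13986

0.1399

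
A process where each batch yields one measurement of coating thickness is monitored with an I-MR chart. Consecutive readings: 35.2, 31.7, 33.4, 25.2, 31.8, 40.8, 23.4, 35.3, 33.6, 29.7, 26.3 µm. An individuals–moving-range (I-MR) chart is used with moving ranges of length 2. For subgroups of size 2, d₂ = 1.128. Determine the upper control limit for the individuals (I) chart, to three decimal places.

49.390

X̄ = (35.2 + 31.7 + 33.4 + 25.2 + 31.8 + 40.8 + 23.4 + 35.3 + 33.6 + 29.7 + 26.3) / 11 = 31.4909
Moving ranges: 3.5, 1.7, 8.2, 6.6, 9.0, 17.4, 11.9, 1.7, 3.9, 3.4; M̄R̄ = 67.3000 / 10 = 6.7300
UCL = X̄ + 3·M̄R̄/d₂ = 31.4909 + 3 × 6.7300 / 1.128 = 49.3898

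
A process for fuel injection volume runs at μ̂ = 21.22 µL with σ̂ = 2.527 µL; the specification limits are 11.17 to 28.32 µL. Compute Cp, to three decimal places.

1.131

Cp = (USL − LSL) / (6σ̂) = (28.32 − 11.17) / (6 × 2.527) = 17.1500 / 15.1620 = 1.1311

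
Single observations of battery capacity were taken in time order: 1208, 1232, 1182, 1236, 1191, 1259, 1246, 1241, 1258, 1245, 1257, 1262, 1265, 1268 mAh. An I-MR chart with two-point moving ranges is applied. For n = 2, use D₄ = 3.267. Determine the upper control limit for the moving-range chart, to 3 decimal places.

78.408

Moving ranges: 24, 50, 54, 45, 68, 13, 5, 17, 13, 12, 5, 3, 3; M̄R̄ = 312.0000 / 13 = 24.0000
UCL_MR = D₄·M̄R̄ = 3.267 × 24.0000 = 78.4080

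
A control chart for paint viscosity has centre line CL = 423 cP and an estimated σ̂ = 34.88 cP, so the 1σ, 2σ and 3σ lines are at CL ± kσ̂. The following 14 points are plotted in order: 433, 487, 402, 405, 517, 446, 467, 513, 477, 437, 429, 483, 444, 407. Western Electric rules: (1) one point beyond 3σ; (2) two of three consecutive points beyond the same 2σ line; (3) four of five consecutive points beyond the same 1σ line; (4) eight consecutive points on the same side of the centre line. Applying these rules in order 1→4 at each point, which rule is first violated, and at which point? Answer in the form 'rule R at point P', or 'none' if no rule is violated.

rule 3 at point 9

Zone of each point (C = within 1σ̂, B = 1σ̂–2σ̂, A = 2σ̂–3σ̂, * = beyond 3σ̂; sign = side of CL): 1:+C, 2:+B, 3:-C, 4:-C, 5:+A, 6:+C, 7:+B, 8:+A, 9:+B, 10:+C, 11:+C, 12:+B, 13:+C, 14:-C
Rule 3 (four of five consecutive points beyond the same 1σ limit) is satisfied at point 9.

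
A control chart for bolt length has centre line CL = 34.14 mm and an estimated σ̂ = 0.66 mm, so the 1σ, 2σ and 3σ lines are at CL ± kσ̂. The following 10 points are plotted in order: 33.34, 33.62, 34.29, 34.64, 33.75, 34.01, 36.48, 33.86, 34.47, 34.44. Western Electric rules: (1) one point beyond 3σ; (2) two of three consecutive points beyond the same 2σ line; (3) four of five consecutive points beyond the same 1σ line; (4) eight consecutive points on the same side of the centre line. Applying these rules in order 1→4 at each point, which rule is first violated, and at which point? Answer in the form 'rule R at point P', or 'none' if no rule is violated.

Zone of each point (C = within 1σ̂, B = 1σ̂–2σ̂, A = 2σ̂–3σ̂, * = beyond 3σ̂; sign = side of CL): 1:-B, 2:-C, 3:+C, 4:+C, 5:-C, 6:-C, 7:+*, 8:-C, 9:+C, 10:+C
Rule 1 (one point beyond the 3σ limits) is satisfied at point 7.

rule 1 at point 7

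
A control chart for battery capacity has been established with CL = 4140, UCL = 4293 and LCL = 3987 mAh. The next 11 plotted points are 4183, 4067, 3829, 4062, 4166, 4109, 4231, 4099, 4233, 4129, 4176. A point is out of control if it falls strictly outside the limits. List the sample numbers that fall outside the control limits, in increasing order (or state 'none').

Compare each point to [3987, 4293]: sample 3 = 3829 < LCL.

3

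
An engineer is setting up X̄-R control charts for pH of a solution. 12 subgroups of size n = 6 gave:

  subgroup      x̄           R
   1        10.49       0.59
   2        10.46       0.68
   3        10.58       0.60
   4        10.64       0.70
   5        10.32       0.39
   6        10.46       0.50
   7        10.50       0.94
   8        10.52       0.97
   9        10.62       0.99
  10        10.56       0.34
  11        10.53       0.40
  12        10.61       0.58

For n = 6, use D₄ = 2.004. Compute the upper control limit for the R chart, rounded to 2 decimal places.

R̄ = (0.59 + 0.68 + 0.60 + 0.70 + 0.39 + 0.50 + 0.94 + 0.97 + 0.99 + 0.34 + 0.40 + 0.58) / 12 = 7.6800 / 12 = 0.6400
UCL_R = D₄·R̄ = 2.004 × 0.6400 = 1.2826

1.28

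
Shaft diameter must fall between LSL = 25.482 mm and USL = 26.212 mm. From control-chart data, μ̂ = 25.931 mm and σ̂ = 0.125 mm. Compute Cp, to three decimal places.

0.973

Cp = (USL − LSL) / (6σ̂) = (26.212 − 25.482) / (6 × 0.125) = 0.7300 / 0.7500 = 0.9733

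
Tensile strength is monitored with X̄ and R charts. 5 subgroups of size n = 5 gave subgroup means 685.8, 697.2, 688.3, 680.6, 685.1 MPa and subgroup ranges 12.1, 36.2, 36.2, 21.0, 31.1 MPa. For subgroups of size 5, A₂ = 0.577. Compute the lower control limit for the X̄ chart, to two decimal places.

671.64

X̄̄ = (685.8 + 697.2 + 688.3 + 680.6 + 685.1) / 5 = 3437.0000 / 5 = 687.4000
R̄ = (12.1 + 36.2 + 36.2 + 21.0 + 31.1) / 5 = 136.6000 / 5 = 27.3200
LCL = X̄̄ − A₂·R̄ = 687.4000 − 0.577 × 27.3200 = 671.6364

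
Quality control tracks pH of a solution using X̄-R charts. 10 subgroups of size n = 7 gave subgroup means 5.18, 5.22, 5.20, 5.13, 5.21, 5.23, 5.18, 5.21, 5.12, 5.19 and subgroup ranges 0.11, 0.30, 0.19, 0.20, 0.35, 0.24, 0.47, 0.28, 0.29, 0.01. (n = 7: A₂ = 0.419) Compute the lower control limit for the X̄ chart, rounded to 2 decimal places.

X̄̄ = (5.18 + 5.22 + 5.20 + 5.13 + 5.21 + 5.23 + 5.18 + 5.21 + 5.12 + 5.19) / 10 = 51.8700 / 10 = 5.1870
R̄ = (0.11 + 0.30 + 0.19 + 0.20 + 0.35 + 0.24 + 0.47 + 0.28 + 0.29 + 0.01) / 10 = 2.4400 / 10 = 0.2440
LCL = X̄̄ − A₂·R̄ = 5.1870 − 0.419 × 0.2440 = 5.0848

5.08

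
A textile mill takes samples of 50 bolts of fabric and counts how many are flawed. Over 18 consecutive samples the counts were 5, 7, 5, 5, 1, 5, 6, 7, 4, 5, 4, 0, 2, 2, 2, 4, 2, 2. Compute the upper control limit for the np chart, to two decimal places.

p̄ = Σdᵢ / (k·n) = 68 / (18 × 50) = 0.07556
UCL = np̄ + 3·√(np̄(1−p̄)) = 3.7778 + 3 × √(3.7778×0.92444) = 3.7778 + 3 × 1.8688 = 9.3841

9.38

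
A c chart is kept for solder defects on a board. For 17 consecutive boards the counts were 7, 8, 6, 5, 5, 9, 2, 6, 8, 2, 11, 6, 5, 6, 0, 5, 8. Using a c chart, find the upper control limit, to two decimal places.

13.06

c̄ = (7 + 8 + 6 + 5 + 5 + 9 + 2 + 6 + 8 + 2 + 11 + 6 + 5 + 6 + 0 + 5 + 8) / 17 = 99 / 17 = 5.8235
UCL = c̄ + 3√c̄ = 5.8235 + 3 × √5.8235 = 5.8235 + 3 × 2.4132 = 13.0631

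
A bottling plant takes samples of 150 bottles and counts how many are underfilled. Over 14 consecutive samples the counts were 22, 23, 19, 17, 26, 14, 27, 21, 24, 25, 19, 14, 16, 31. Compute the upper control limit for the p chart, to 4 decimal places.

p̄ = Σdᵢ / (k·n) = 298 / (14 × 150) = 0.14190
UCL = p̄ + 3·√(p̄(1−p̄)/n) = 0.14190 + 3 × √(0.14190×0.85810/150) = 0.14190 + 3 × 0.02849 = 0.22738

0.2274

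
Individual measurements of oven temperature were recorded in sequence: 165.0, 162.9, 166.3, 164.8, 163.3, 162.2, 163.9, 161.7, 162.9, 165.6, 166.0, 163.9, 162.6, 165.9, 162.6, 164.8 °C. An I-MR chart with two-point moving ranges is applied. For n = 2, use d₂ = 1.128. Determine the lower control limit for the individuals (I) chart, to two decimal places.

X̄ = (165.0 + 162.9 + 166.3 + 164.8 + 163.3 + 162.2 + 163.9 + 161.7 + 162.9 + 165.6 + 166.0 + 163.9 + 162.6 + 165.9 + 162.6 + 164.8) / 16 = 164.0250
Moving ranges: 2.1, 3.4, 1.5, 1.5, 1.1, 1.7, 2.2, 1.2, 2.7, 0.4, 2.1, 1.3, 3.3, 3.3, 2.2; M̄R̄ = 30.0000 / 15 = 2.0000
LCL = X̄ − 3·M̄R̄/d₂ = 164.0250 − 3 × 2.0000 / 1.128 = 158.7059

158.71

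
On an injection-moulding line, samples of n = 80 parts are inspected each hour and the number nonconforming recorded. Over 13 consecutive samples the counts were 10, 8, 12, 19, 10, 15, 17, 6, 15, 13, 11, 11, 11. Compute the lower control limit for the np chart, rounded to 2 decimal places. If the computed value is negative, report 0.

2.52

p̄ = Σdᵢ / (k·n) = 158 / (13 × 80) = 0.15192
LCL = np̄ − 3·√(np̄(1−p̄)) = 12.1538 − 3 × 3.2105 = 2.5223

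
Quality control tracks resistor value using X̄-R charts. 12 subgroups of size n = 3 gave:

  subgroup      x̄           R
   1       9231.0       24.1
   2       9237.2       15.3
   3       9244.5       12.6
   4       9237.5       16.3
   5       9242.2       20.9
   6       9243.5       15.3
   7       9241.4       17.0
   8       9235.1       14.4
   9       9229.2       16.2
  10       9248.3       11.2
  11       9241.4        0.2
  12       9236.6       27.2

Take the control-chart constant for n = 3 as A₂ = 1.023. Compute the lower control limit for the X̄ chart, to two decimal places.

9222.73

X̄̄ = (9231.0 + 9237.2 + 9244.5 + 9237.5 + 9242.2 + 9243.5 + 9241.4 + 9235.1 + 9229.2 + 9248.3 + 9241.4 + 9236.6) / 12 = 110867.9000 / 12 = 9238.9917
R̄ = (24.1 + 15.3 + 12.6 + 16.3 + 20.9 + 15.3 + 17.0 + 14.4 + 16.2 + 11.2 + 0.2 + 27.2) / 12 = 190.7000 / 12 = 15.8917
LCL = X̄̄ − A₂·R̄ = 9238.9917 − 1.023 × 15.8917 = 9222.7345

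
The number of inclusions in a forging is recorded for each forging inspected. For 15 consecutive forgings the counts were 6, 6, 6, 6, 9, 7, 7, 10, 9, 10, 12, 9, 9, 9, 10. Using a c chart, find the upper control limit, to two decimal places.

16.99

c̄ = (6 + 6 + 6 + 6 + 9 + 7 + 7 + 10 + 9 + 10 + 12 + 9 + 9 + 9 + 10) / 15 = 125 / 15 = 8.3333
UCL = c̄ + 3√c̄ = 8.3333 + 3 × √8.3333 = 8.3333 + 3 × 2.8868 = 16.9936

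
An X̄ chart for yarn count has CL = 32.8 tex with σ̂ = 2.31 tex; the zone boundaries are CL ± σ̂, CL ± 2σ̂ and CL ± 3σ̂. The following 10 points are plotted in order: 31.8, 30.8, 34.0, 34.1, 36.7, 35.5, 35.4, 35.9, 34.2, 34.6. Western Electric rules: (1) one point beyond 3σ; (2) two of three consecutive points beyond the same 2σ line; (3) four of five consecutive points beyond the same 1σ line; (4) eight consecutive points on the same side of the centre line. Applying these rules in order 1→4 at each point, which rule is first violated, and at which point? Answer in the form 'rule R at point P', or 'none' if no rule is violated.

rule 3 at point 8

Zone of each point (C = within 1σ̂, B = 1σ̂–2σ̂, A = 2σ̂–3σ̂, * = beyond 3σ̂; sign = side of CL): 1:-C, 2:-C, 3:+C, 4:+C, 5:+B, 6:+B, 7:+B, 8:+B, 9:+C, 10:+C
Rule 3 (four of five consecutive points beyond the same 1σ limit) is satisfied at point 8.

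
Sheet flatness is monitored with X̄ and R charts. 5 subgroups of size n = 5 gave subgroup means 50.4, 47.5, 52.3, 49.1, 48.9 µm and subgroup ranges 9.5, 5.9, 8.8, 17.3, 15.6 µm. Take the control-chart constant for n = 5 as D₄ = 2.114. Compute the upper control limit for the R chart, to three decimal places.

24.142

R̄ = (9.5 + 5.9 + 8.8 + 17.3 + 15.6) / 5 = 57.1000 / 5 = 11.4200
UCL_R = D₄·R̄ = 2.114 × 11.4200 = 24.1419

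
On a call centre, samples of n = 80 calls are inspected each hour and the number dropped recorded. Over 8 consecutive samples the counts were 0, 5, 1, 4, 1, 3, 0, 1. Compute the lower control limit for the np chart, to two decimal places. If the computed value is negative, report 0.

0.00

p̄ = Σdᵢ / (k·n) = 15 / (8 × 80) = 0.02344
LCL = np̄ − 3·√(np̄(1−p̄)) = 1.8750 − 3 × 1.3532 = -2.1845 → 0 (negative, so LCL = 0)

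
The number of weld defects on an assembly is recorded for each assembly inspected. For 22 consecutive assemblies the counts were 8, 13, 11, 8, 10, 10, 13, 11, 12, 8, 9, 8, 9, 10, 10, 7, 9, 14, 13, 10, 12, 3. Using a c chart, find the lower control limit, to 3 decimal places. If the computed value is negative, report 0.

c̄ = (8 + 13 + 11 + 8 + 10 + 10 + 13 + 11 + 12 + 8 + 9 + 8 + 9 + 10 + 10 + 7 + 9 + 14 + 13 + 10 + 12 + 3) / 22 = 218 / 22 = 9.9091
LCL = c̄ − 3√c̄ = 9.9091 − 3 × 3.1479 = 0.4655

0.465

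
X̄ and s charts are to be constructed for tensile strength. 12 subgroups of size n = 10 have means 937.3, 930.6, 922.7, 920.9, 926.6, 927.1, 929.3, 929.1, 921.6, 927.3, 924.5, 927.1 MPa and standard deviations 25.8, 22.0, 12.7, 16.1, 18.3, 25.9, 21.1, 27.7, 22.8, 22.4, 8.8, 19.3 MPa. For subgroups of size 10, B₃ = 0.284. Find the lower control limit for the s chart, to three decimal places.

5.749

s̄ = (25.8 + 22.0 + 12.7 + 16.1 + 18.3 + 25.9 + 21.1 + 27.7 + 22.8 + 22.4 + 8.8 + 19.3) / 12 = 20.2417
LCL_s = B₃·s̄ = 0.284 × 20.2417 = 5.7486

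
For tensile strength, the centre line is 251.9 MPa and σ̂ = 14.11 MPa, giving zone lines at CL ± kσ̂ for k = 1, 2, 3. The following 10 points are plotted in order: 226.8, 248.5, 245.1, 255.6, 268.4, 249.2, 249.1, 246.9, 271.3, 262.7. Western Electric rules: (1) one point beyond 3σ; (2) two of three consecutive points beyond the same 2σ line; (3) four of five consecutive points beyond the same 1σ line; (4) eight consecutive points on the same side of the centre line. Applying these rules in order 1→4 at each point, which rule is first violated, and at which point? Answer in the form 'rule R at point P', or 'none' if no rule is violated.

Zone of each point (C = within 1σ̂, B = 1σ̂–2σ̂, A = 2σ̂–3σ̂, * = beyond 3σ̂; sign = side of CL): 1:-B, 2:-C, 3:-C, 4:+C, 5:+B, 6:-C, 7:-C, 8:-C, 9:+B, 10:+C
No rule fires across all 10 points.

none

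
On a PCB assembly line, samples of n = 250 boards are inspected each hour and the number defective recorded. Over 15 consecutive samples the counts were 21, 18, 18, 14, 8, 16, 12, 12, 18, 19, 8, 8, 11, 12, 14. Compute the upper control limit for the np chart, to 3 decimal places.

24.815

p̄ = Σdᵢ / (k·n) = 209 / (15 × 250) = 0.05573
UCL = np̄ + 3·√(np̄(1−p̄)) = 13.9333 + 3 × √(13.9333×0.94427) = 13.9333 + 3 × 3.6272 = 24.8150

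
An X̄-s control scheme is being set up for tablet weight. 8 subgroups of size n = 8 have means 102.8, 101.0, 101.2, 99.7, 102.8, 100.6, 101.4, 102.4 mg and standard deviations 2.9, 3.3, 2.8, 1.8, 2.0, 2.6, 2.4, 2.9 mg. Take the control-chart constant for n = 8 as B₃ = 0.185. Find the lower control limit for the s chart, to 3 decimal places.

0.479

s̄ = (2.9 + 3.3 + 2.8 + 1.8 + 2.0 + 2.6 + 2.4 + 2.9) / 8 = 2.5875
LCL_s = B₃·s̄ = 0.185 × 2.5875 = 0.4787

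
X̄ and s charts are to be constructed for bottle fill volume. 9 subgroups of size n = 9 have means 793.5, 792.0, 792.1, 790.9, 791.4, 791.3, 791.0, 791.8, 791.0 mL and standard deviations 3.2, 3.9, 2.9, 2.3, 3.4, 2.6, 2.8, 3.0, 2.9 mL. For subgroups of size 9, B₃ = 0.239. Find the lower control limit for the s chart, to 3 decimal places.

s̄ = (3.2 + 3.9 + 2.9 + 2.3 + 3.4 + 2.6 + 2.8 + 3.0 + 2.9) / 9 = 3.0000
LCL_s = B₃·s̄ = 0.239 × 3.0000 = 0.7170

0.717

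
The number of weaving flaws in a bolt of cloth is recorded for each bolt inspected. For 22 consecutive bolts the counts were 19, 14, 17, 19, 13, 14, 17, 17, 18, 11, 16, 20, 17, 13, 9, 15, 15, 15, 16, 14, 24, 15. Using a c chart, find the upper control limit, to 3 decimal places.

c̄ = (19 + 14 + 17 + 19 + 13 + 14 + 17 + 17 + 18 + 11 + 16 + 20 + 17 + 13 + 9 + 15 + 15 + 15 + 16 + 14 + 24 + 15) / 22 = 348 / 22 = 15.8182
UCL = c̄ + 3√c̄ = 15.8182 + 3 × √15.8182 = 15.8182 + 3 × 3.9772 = 27.7498

27.750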